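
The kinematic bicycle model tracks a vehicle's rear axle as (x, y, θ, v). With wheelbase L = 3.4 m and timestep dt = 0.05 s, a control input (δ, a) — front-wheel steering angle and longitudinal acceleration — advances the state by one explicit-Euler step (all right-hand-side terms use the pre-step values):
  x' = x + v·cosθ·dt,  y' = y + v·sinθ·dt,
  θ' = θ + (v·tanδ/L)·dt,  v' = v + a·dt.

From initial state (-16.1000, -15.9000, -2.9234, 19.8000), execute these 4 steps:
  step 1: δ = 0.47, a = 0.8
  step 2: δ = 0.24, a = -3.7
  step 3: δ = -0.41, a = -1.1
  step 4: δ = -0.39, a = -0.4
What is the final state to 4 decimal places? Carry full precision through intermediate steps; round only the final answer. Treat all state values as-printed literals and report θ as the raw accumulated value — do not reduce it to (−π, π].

(-19.8157, -17.1865, -2.9482, 19.5800)

after step 1 (δ=0.47, a=0.8): (-17.066527, -16.114301, -2.775492, 19.840000)
after step 2 (δ=0.24, a=-3.7): (-17.992788, -16.469414, -2.704093, 19.655000)
after step 3 (δ=-0.41, a=-1.1): (-18.882976, -16.885782, -2.829720, 19.600000)
after step 4 (δ=-0.39, a=-0.4): (-19.815702, -17.186486, -2.948201, 19.580000)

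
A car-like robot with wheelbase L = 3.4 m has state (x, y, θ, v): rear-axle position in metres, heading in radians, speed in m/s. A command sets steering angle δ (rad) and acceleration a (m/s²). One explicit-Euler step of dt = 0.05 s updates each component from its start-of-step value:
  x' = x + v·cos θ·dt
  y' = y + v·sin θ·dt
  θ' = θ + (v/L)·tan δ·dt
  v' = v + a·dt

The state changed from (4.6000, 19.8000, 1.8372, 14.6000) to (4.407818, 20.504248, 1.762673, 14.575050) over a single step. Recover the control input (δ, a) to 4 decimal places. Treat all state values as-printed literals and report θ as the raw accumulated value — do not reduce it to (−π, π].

δ = -0.3341, a = -0.4990

a = (v'−v)/dt = (-0.024950)/0.05 = -0.4990
Δθ = θ'−θ = -0.074527;  (v·dt/L) = 14.6000·0.05/3.4 = 0.214706
tan δ = Δθ·L/(v·dt) = -0.347112  →  δ = -0.3341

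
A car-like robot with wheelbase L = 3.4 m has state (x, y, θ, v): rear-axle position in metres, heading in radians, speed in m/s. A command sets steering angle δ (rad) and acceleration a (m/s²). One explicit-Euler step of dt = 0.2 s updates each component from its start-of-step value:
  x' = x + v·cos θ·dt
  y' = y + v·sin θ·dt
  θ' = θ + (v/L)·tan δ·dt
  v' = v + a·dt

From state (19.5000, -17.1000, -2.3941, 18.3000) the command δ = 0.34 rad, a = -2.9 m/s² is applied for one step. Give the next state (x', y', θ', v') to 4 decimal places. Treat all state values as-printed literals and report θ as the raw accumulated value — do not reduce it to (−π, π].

x' = 19.5000 + 18.3000·cos(-2.3941)·0.2 = 16.8158
y' = -17.1000 + 18.3000·sin(-2.3941)·0.2 = -19.5881
θ' = -2.3941 + (18.3000/3.4)·tan(0.34)·0.2 = -2.0133
v' = 18.3000 − 2.9000·0.2 = 17.7200

(16.8158, -19.5881, -2.0133, 17.7200)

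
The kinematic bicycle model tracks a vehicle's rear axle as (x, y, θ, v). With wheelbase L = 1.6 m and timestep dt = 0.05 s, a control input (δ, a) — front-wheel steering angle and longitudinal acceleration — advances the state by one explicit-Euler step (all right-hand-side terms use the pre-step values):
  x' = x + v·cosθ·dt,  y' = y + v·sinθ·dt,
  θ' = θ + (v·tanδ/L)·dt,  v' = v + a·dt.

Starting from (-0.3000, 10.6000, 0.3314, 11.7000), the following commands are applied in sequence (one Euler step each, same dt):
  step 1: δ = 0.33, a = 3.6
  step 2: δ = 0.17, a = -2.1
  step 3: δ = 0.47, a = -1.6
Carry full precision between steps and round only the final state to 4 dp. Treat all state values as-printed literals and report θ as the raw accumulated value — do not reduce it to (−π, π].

after step 1 (δ=0.33, a=3.6): (0.253169, 10.790340, 0.456636, 11.880000)
after step 2 (δ=0.17, a=-2.1): (0.786308, 11.052253, 0.520363, 11.775000)
after step 3 (δ=0.47, a=-1.6): (1.297130, 11.344977, 0.707279, 11.695000)

(1.2971, 11.3450, 0.7073, 11.6950)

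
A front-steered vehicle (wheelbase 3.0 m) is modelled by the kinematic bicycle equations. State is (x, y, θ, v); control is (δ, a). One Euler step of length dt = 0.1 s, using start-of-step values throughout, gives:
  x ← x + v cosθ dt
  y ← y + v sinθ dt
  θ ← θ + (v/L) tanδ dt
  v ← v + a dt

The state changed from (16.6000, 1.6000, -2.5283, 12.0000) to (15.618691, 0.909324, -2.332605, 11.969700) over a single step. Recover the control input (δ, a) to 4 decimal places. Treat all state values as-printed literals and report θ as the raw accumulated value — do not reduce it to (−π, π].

δ = 0.4550, a = -0.3030

a = (v'−v)/dt = (-0.030300)/0.1 = -0.3030
Δθ = θ'−θ = 0.195695;  (v·dt/L) = 12.0000·0.1/3.0 = 0.400000
tan δ = Δθ·L/(v·dt) = 0.489238  →  δ = 0.4550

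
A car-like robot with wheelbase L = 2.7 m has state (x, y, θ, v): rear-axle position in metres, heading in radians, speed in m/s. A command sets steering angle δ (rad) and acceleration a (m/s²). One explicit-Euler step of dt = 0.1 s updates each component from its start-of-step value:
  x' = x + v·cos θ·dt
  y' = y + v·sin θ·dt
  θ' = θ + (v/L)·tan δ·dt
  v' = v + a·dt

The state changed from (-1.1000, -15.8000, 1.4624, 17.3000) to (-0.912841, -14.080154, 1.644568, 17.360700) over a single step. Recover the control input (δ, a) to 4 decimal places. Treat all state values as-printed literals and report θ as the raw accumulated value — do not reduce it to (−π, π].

a = (v'−v)/dt = (0.060700)/0.1 = 0.6070
Δθ = θ'−θ = 0.182168;  (v·dt/L) = 17.3000·0.1/2.7 = 0.640741
tan δ = Δθ·L/(v·dt) = 0.284308  →  δ = 0.2770

δ = 0.2770, a = 0.6070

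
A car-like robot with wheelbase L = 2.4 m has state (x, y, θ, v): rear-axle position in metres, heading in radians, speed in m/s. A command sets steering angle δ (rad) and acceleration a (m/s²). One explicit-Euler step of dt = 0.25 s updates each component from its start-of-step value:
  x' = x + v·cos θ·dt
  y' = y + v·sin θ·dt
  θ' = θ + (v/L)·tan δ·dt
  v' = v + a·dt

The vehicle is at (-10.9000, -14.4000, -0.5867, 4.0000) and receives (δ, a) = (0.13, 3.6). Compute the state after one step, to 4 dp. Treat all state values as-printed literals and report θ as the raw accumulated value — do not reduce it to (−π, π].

(-10.0672, -14.9536, -0.5322, 4.9000)

x' = -10.9000 + 4.0000·cos(-0.5867)·0.25 = -10.0672
y' = -14.4000 + 4.0000·sin(-0.5867)·0.25 = -14.9536
θ' = -0.5867 + (4.0000/2.4)·tan(0.13)·0.25 = -0.5322
v' = 4.0000 + 3.6000·0.25 = 4.9000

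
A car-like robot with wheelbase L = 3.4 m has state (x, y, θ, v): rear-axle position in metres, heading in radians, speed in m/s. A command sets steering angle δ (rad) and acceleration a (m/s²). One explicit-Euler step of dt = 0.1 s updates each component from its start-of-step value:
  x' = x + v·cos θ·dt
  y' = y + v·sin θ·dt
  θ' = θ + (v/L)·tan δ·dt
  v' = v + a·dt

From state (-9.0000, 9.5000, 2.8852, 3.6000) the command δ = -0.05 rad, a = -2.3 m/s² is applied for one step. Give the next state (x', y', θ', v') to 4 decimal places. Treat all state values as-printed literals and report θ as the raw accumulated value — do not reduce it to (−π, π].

x' = -9.0000 + 3.6000·cos(2.8852)·0.1 = -9.3482
y' = 9.5000 + 3.6000·sin(2.8852)·0.1 = 9.5913
θ' = 2.8852 + (3.6000/3.4)·tan(-0.05)·0.1 = 2.8799
v' = 3.6000 − 2.3000·0.1 = 3.3700

(-9.3482, 9.5913, 2.8799, 3.3700)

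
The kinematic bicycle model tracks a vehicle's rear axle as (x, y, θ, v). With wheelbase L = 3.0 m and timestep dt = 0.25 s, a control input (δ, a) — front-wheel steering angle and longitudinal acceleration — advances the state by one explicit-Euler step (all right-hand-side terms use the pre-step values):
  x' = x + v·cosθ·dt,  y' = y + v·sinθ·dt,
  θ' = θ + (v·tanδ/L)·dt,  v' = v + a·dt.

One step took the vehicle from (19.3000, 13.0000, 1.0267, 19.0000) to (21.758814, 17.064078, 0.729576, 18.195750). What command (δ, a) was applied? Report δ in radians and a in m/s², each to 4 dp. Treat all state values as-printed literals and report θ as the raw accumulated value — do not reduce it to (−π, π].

δ = -0.1855, a = -3.2170

a = (v'−v)/dt = (-0.804250)/0.25 = -3.2170
Δθ = θ'−θ = -0.297124;  (v·dt/L) = 19.0000·0.25/3.0 = 1.583333
tan δ = Δθ·L/(v·dt) = -0.187657  →  δ = -0.1855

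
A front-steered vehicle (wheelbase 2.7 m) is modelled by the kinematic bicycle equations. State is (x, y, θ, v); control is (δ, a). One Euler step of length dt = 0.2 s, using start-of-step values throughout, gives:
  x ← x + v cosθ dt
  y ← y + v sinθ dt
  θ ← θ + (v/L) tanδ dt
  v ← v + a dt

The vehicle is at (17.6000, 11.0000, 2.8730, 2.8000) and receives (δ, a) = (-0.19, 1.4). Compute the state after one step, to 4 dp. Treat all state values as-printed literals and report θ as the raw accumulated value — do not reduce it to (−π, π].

x' = 17.6000 + 2.8000·cos(2.8730)·0.2 = 17.0601
y' = 11.0000 + 2.8000·sin(2.8730)·0.2 = 11.1486
θ' = 2.8730 + (2.8000/2.7)·tan(-0.19)·0.2 = 2.8331
v' = 2.8000 + 1.4000·0.2 = 3.0800

(17.0601, 11.1486, 2.8331, 3.0800)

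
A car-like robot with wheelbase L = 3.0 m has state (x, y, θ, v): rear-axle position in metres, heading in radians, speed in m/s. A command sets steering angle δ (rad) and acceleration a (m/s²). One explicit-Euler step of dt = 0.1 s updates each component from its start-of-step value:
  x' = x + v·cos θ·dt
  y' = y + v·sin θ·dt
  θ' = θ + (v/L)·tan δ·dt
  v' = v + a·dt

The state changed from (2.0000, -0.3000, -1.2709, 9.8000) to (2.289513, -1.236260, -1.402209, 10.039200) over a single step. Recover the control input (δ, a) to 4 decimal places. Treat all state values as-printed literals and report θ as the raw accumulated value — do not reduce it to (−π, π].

δ = -0.3822, a = 2.3920

a = (v'−v)/dt = (0.239200)/0.1 = 2.3920
Δθ = θ'−θ = -0.131309;  (v·dt/L) = 9.8000·0.1/3.0 = 0.326667
tan δ = Δθ·L/(v·dt) = -0.401966  →  δ = -0.3822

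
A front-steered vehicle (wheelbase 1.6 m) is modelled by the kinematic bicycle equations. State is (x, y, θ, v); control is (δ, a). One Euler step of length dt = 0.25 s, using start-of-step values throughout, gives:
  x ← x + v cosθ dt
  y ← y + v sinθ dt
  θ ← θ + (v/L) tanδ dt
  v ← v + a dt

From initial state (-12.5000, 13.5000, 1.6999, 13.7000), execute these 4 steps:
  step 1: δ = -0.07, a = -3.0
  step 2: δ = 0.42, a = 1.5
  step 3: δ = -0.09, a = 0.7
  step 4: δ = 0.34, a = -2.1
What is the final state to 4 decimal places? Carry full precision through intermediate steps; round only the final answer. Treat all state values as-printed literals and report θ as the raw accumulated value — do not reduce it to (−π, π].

(-17.6067, 24.8418, 3.0117, 12.9750)

after step 1 (δ=-0.07, a=-3.0): (-12.940953, 16.896496, 1.549811, 12.950000)
after step 2 (δ=0.42, a=1.5): (-12.873018, 20.133283, 2.453423, 13.325000)
after step 3 (δ=-0.09, a=0.7): (-15.446107, 22.249043, 2.265532, 13.500000)
after step 4 (δ=0.34, a=-2.1): (-17.606724, 24.841794, 3.011696, 12.975000)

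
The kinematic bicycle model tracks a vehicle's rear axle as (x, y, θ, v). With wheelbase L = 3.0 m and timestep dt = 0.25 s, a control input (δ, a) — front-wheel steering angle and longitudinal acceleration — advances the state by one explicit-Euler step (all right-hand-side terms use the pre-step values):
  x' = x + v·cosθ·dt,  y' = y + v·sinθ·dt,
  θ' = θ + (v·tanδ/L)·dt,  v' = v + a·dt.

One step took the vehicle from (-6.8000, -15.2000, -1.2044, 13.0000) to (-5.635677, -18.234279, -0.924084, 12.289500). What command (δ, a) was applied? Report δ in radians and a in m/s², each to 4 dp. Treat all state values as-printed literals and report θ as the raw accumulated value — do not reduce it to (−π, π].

a = (v'−v)/dt = (-0.710500)/0.25 = -2.8420
Δθ = θ'−θ = 0.280316;  (v·dt/L) = 13.0000·0.25/3.0 = 1.083333
tan δ = Δθ·L/(v·dt) = 0.258753  →  δ = 0.2532

δ = 0.2532, a = -2.8420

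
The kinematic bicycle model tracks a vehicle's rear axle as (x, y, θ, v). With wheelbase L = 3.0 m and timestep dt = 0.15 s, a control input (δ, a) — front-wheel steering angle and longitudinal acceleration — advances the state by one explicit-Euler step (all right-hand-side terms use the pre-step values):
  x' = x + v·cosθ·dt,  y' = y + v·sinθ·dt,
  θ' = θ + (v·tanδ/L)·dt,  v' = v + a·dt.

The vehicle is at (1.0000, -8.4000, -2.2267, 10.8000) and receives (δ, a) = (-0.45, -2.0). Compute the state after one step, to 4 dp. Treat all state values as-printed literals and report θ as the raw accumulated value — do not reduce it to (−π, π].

x' = 1.0000 + 10.8000·cos(-2.2267)·0.15 = 0.0120
y' = -8.4000 + 10.8000·sin(-2.2267)·0.15 = -9.6838
θ' = -2.2267 + (10.8000/3.0)·tan(-0.45)·0.15 = -2.4875
v' = 10.8000 − 2.0000·0.15 = 10.5000

(0.0120, -9.6838, -2.4875, 10.5000)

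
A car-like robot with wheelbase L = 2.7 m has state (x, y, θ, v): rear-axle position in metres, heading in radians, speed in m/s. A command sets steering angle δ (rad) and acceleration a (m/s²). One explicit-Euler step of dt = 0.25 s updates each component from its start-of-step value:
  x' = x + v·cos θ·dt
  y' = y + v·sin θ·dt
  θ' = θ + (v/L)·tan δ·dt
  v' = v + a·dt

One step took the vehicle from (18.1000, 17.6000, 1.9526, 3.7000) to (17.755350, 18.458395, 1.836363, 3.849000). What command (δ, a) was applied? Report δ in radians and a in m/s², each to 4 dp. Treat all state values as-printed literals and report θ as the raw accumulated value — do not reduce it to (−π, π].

δ = -0.3271, a = 0.5960

a = (v'−v)/dt = (0.149000)/0.25 = 0.5960
Δθ = θ'−θ = -0.116237;  (v·dt/L) = 3.7000·0.25/2.7 = 0.342593
tan δ = Δθ·L/(v·dt) = -0.339286  →  δ = -0.3271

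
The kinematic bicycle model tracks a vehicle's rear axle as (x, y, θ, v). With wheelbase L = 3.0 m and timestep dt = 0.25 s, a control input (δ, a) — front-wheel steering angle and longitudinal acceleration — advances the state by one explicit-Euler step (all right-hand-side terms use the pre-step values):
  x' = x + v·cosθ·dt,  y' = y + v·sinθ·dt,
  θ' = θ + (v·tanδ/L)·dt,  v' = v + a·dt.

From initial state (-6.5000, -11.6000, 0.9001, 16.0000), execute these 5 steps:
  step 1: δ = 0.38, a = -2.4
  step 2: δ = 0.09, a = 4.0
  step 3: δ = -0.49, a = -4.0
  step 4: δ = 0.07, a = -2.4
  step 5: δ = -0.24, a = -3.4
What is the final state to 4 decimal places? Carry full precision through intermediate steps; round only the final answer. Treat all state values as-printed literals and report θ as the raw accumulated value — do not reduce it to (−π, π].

(1.5082, 5.1794, 0.6077, 13.9500)

after step 1 (δ=0.38, a=-2.4): (-4.013873, -8.466444, 1.432650, 15.400000)
after step 2 (δ=0.09, a=4.0): (-3.483701, -4.653123, 1.548463, 16.400000)
after step 3 (δ=-0.49, a=-4.0): (-3.392143, -0.554145, 0.819499, 15.400000)
after step 4 (δ=0.07, a=-2.4): (-0.764182, 2.259451, 0.909480, 14.800000)
after step 5 (δ=-0.24, a=-3.4): (1.508196, 5.179433, 0.607662, 13.950000)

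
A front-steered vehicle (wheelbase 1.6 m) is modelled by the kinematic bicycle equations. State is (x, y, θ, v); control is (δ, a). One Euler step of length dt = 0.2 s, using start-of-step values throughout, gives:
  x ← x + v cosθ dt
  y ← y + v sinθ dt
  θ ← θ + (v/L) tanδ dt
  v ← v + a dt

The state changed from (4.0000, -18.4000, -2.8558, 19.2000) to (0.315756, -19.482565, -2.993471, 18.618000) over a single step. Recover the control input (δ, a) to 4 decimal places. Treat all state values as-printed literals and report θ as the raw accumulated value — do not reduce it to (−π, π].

δ = -0.0573, a = -2.9100

a = (v'−v)/dt = (-0.582000)/0.2 = -2.9100
Δθ = θ'−θ = -0.137671;  (v·dt/L) = 19.2000·0.2/1.6 = 2.400000
tan δ = Δθ·L/(v·dt) = -0.057363  →  δ = -0.0573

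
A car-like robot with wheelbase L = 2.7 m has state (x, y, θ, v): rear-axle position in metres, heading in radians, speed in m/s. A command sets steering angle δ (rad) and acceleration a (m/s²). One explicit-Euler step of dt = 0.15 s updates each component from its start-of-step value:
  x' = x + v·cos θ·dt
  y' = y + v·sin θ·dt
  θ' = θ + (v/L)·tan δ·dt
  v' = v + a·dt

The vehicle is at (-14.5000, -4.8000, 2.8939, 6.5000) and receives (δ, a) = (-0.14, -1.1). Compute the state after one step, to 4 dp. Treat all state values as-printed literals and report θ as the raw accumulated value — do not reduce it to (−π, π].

x' = -14.5000 + 6.5000·cos(2.8939)·0.15 = -15.4452
y' = -4.8000 + 6.5000·sin(2.8939)·0.15 = -4.5610
θ' = 2.8939 + (6.5000/2.7)·tan(-0.14)·0.15 = 2.8430
v' = 6.5000 − 1.1000·0.15 = 6.3350

(-15.4452, -4.5610, 2.8430, 6.3350)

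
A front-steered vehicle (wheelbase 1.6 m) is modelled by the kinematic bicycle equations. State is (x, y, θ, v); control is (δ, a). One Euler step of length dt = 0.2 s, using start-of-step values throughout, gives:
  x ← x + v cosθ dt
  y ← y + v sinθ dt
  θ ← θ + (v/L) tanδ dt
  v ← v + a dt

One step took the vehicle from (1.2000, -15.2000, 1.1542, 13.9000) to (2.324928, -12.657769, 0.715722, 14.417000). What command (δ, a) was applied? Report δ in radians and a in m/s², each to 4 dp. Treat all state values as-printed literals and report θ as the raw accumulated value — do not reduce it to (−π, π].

δ = -0.2472, a = 2.5850

a = (v'−v)/dt = (0.517000)/0.2 = 2.5850
Δθ = θ'−θ = -0.438478;  (v·dt/L) = 13.9000·0.2/1.6 = 1.737500
tan δ = Δθ·L/(v·dt) = -0.252361  →  δ = -0.2472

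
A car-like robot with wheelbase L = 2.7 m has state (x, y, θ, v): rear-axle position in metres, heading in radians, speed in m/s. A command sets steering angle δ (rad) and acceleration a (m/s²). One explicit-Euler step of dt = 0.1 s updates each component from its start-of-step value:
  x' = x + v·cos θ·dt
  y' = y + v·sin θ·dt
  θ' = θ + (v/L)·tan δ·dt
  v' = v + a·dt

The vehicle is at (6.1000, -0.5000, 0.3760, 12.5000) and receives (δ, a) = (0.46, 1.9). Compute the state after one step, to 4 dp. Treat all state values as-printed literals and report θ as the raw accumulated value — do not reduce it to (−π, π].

x' = 6.1000 + 12.5000·cos(0.3760)·0.1 = 7.2627
y' = -0.5000 + 12.5000·sin(0.3760)·0.1 = -0.0410
θ' = 0.3760 + (12.5000/2.7)·tan(0.46)·0.1 = 0.6054
v' = 12.5000 + 1.9000·0.1 = 12.6900

(7.2627, -0.0410, 0.6054, 12.6900)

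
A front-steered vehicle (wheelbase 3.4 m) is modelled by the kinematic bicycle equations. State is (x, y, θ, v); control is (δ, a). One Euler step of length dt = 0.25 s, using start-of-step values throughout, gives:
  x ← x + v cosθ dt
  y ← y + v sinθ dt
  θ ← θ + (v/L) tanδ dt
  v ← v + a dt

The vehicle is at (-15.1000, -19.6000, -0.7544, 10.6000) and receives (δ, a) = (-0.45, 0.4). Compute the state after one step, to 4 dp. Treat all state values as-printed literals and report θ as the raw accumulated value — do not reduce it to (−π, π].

(-13.1690, -21.4149, -1.1309, 10.7000)

x' = -15.1000 + 10.6000·cos(-0.7544)·0.25 = -13.1690
y' = -19.6000 + 10.6000·sin(-0.7544)·0.25 = -21.4149
θ' = -0.7544 + (10.6000/3.4)·tan(-0.45)·0.25 = -1.1309
v' = 10.6000 + 0.4000·0.25 = 10.7000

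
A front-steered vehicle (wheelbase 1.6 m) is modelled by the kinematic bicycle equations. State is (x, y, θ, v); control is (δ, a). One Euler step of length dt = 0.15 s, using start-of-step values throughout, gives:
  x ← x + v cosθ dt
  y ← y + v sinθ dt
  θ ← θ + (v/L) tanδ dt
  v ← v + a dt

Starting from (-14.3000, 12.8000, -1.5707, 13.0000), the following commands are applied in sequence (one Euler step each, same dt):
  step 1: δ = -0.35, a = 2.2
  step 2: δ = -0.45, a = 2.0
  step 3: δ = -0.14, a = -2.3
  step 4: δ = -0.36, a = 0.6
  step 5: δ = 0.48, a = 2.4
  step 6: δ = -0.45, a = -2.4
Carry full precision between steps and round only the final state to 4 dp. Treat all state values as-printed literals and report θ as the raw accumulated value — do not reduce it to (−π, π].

after step 1 (δ=-0.35, a=2.2): (-14.299812, 10.850000, -2.015578, 13.330000)
after step 2 (δ=-0.45, a=2.0): (-15.160120, 9.045043, -2.619246, 13.630000)
after step 3 (δ=-0.14, a=-2.3): (-16.931987, 8.025011, -2.799318, 13.285000)
after step 4 (δ=-0.36, a=0.6): (-18.809145, 7.356183, -3.268116, 13.375000)
after step 5 (δ=0.48, a=2.4): (-20.799359, 7.609344, -2.615319, 13.735000)
after step 6 (δ=-0.45, a=-2.4): (-22.580825, 6.574450, -3.237328, 13.375000)

(-22.5808, 6.5745, -3.2373, 13.3750)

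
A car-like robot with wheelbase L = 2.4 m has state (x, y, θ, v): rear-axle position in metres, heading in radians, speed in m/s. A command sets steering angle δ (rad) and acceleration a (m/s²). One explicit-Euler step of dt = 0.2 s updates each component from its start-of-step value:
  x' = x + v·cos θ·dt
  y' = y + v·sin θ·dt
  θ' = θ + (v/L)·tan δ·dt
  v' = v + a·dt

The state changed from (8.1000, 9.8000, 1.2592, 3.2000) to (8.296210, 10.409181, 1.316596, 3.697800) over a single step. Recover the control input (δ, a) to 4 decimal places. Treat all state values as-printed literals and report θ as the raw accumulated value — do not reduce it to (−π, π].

δ = 0.2120, a = 2.4890

a = (v'−v)/dt = (0.497800)/0.2 = 2.4890
Δθ = θ'−θ = 0.057396;  (v·dt/L) = 3.2000·0.2/2.4 = 0.266667
tan δ = Δθ·L/(v·dt) = 0.215235  →  δ = 0.2120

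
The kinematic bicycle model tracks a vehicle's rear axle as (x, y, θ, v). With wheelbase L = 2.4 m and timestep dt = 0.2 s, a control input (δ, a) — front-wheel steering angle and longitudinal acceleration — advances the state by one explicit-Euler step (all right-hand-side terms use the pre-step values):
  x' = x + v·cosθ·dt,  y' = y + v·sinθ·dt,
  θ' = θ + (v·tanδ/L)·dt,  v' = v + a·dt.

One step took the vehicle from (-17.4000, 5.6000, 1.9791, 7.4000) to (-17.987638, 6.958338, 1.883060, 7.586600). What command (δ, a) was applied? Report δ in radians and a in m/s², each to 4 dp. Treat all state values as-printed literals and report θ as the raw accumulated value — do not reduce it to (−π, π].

δ = -0.1545, a = 0.9330

a = (v'−v)/dt = (0.186600)/0.2 = 0.9330
Δθ = θ'−θ = -0.096040;  (v·dt/L) = 7.4000·0.2/2.4 = 0.616667
tan δ = Δθ·L/(v·dt) = -0.155741  →  δ = -0.1545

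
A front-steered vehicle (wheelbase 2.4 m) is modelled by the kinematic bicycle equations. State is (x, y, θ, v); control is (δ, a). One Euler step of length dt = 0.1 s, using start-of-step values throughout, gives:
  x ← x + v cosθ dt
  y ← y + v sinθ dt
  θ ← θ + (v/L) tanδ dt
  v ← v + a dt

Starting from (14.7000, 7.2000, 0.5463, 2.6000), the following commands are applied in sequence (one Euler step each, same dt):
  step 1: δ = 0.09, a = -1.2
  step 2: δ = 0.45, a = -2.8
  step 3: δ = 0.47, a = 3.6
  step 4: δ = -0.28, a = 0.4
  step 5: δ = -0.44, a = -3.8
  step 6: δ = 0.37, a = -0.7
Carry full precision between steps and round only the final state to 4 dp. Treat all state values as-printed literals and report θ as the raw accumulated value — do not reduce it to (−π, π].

(15.9151, 8.0182, 0.6068, 2.1500)

after step 1 (δ=0.09, a=-1.2): (14.922158, 7.335078, 0.556076, 2.480000)
after step 2 (δ=0.45, a=-2.8): (15.132792, 7.465986, 0.605992, 2.200000)
after step 3 (δ=0.47, a=3.6): (15.313618, 7.591293, 0.652556, 2.560000)
after step 4 (δ=-0.28, a=0.4): (15.517019, 7.746742, 0.621883, 2.600000)
after step 5 (δ=-0.44, a=-3.8): (15.728343, 7.898209, 0.570882, 2.220000)
after step 6 (δ=0.37, a=-0.7): (15.915139, 8.018172, 0.606759, 2.150000)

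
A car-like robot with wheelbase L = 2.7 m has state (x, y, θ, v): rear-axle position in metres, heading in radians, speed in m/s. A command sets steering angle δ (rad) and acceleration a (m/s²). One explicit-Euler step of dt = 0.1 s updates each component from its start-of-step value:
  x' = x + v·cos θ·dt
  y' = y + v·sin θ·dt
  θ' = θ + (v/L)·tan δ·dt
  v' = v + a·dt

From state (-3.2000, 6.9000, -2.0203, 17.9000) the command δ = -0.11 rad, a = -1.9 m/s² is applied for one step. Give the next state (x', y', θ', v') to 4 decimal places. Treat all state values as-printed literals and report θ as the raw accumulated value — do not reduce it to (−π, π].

(-3.9778, 5.2878, -2.0935, 17.7100)

x' = -3.2000 + 17.9000·cos(-2.0203)·0.1 = -3.9778
y' = 6.9000 + 17.9000·sin(-2.0203)·0.1 = 5.2878
θ' = -2.0203 + (17.9000/2.7)·tan(-0.11)·0.1 = -2.0935
v' = 17.9000 − 1.9000·0.1 = 17.7100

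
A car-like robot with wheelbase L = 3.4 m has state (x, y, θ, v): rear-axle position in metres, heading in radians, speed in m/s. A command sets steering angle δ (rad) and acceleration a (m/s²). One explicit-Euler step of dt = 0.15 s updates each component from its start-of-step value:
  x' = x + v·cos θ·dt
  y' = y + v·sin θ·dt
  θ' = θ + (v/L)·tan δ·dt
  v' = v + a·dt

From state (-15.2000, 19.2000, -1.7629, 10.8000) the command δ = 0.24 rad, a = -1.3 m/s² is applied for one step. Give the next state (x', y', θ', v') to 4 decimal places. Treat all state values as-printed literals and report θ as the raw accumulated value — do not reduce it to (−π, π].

(-15.5093, 17.6098, -1.6463, 10.6050)

x' = -15.2000 + 10.8000·cos(-1.7629)·0.15 = -15.5093
y' = 19.2000 + 10.8000·sin(-1.7629)·0.15 = 17.6098
θ' = -1.7629 + (10.8000/3.4)·tan(0.24)·0.15 = -1.6463
v' = 10.8000 − 1.3000·0.15 = 10.6050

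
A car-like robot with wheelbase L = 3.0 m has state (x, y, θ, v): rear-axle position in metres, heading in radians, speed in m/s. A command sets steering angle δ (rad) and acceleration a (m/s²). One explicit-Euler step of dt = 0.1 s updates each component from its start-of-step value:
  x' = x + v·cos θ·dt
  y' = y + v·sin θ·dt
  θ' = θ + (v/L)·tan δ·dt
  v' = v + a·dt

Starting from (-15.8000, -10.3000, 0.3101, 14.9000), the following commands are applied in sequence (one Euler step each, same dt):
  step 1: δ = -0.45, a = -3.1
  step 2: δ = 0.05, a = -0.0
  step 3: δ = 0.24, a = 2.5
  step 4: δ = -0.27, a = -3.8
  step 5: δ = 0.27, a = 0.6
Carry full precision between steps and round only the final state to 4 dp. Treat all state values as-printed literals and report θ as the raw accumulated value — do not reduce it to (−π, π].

after step 1 (δ=-0.45, a=-3.1): (-14.381068, -9.845321, 0.070183, 14.590000)
after step 2 (δ=0.05, a=-0.0): (-12.925660, -9.743008, 0.094520, 14.590000)
after step 3 (δ=0.24, a=2.5): (-11.473173, -9.605309, 0.213533, 14.840000)
after step 4 (δ=-0.27, a=-3.8): (-10.022877, -9.290828, 0.076630, 14.460000)
after step 5 (δ=0.27, a=0.6): (-8.581120, -9.180129, 0.210028, 14.520000)

(-8.5811, -9.1801, 0.2100, 14.5200)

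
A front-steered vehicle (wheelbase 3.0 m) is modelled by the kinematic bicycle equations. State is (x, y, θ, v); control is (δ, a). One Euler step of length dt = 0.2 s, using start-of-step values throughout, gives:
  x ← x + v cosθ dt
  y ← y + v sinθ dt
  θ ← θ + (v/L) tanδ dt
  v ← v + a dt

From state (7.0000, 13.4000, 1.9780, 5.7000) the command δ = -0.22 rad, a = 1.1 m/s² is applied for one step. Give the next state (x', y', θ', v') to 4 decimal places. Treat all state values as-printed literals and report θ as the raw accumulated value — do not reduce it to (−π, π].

(6.5485, 14.4468, 1.8930, 5.9200)

x' = 7.0000 + 5.7000·cos(1.9780)·0.2 = 6.5485
y' = 13.4000 + 5.7000·sin(1.9780)·0.2 = 14.4468
θ' = 1.9780 + (5.7000/3.0)·tan(-0.22)·0.2 = 1.8930
v' = 5.7000 + 1.1000·0.2 = 5.9200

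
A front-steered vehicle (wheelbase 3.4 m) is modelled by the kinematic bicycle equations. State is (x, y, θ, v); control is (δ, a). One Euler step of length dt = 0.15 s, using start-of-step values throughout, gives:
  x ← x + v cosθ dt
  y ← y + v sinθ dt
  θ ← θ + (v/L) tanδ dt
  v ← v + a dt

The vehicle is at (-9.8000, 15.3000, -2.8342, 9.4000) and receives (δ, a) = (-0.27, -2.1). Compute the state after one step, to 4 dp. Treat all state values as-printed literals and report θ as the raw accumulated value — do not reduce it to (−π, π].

(-11.1439, 14.8734, -2.9490, 9.0850)

x' = -9.8000 + 9.4000·cos(-2.8342)·0.15 = -11.1439
y' = 15.3000 + 9.4000·sin(-2.8342)·0.15 = 14.8734
θ' = -2.8342 + (9.4000/3.4)·tan(-0.27)·0.15 = -2.9490
v' = 9.4000 − 2.1000·0.15 = 9.0850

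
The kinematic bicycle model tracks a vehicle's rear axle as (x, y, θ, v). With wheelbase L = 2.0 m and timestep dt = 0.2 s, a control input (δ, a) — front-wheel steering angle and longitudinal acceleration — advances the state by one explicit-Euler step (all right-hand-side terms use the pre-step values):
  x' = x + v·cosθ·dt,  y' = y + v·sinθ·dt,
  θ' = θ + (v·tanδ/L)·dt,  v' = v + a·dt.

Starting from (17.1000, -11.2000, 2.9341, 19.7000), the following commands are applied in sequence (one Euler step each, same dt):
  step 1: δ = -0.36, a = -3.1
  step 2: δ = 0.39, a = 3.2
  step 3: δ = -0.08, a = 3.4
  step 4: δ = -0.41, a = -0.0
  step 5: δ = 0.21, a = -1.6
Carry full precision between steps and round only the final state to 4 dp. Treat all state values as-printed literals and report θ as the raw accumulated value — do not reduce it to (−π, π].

(1.8195, -1.5290, 2.3669, 20.0800)

after step 1 (δ=-0.36, a=-3.1): (13.244511, -10.388332, 2.192586, 19.080000)
after step 2 (δ=0.39, a=3.2): (11.021725, -7.286546, 2.976879, 19.720000)
after step 3 (δ=-0.08, a=3.4): (7.131105, -6.639850, 2.818782, 20.400000)
after step 4 (δ=-0.41, a=-0.0): (3.261848, -5.345537, 1.932134, 20.400000)
after step 5 (δ=0.21, a=-1.6): (1.819462, -1.529004, 2.366945, 20.080000)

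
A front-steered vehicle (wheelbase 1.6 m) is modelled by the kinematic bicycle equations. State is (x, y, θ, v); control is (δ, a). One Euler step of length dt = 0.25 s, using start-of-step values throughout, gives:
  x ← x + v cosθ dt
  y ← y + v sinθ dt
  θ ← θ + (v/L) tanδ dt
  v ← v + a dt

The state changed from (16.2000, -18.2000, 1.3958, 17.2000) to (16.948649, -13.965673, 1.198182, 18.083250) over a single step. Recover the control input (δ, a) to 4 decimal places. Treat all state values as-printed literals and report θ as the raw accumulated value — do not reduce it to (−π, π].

δ = -0.0734, a = 3.5330

a = (v'−v)/dt = (0.883250)/0.25 = 3.5330
Δθ = θ'−θ = -0.197618;  (v·dt/L) = 17.2000·0.25/1.6 = 2.687500
tan δ = Δθ·L/(v·dt) = -0.073532  →  δ = -0.0734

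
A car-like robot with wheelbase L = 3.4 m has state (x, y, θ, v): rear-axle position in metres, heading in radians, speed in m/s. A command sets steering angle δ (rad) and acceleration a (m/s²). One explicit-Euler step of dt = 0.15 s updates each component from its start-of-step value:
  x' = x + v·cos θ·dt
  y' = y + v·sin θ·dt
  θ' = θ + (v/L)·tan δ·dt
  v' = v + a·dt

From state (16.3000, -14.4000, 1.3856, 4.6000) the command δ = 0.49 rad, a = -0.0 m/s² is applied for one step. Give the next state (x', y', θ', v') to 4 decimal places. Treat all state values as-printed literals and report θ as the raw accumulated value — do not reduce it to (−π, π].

x' = 16.3000 + 4.6000·cos(1.3856)·0.15 = 16.4271
y' = -14.4000 + 4.6000·sin(1.3856)·0.15 = -13.7218
θ' = 1.3856 + (4.6000/3.4)·tan(0.49)·0.15 = 1.4938
v' = 4.6000 + 0.0000·0.15 = 4.6000

(16.4271, -13.7218, 1.4938, 4.6000)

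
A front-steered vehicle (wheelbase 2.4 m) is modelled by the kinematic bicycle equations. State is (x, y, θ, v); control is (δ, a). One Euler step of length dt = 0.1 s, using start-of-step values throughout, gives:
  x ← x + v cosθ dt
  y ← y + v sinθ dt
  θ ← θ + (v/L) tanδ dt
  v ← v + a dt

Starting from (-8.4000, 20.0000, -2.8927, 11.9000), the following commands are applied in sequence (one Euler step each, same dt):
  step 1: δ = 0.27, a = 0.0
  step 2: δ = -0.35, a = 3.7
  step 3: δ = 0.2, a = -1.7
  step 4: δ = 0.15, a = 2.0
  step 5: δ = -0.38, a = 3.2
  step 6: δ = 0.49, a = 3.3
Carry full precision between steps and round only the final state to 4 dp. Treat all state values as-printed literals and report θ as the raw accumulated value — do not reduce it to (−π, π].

(-15.3913, 17.9530, -2.6809, 12.9500)

after step 1 (δ=0.27, a=0.0): (-9.553331, 19.706866, -2.755474, 11.900000)
after step 2 (δ=-0.35, a=3.7): (-10.655721, 19.258718, -2.936467, 12.270000)
after step 3 (δ=0.2, a=-1.7): (-11.856997, 19.008790, -2.832832, 12.100000)
after step 4 (δ=0.15, a=2.0): (-13.009777, 18.641097, -2.756635, 12.300000)
after step 5 (δ=-0.38, a=3.2): (-14.149759, 18.179207, -2.961334, 12.620000)
after step 6 (δ=0.49, a=3.3): (-15.391311, 17.952950, -2.680860, 12.950000)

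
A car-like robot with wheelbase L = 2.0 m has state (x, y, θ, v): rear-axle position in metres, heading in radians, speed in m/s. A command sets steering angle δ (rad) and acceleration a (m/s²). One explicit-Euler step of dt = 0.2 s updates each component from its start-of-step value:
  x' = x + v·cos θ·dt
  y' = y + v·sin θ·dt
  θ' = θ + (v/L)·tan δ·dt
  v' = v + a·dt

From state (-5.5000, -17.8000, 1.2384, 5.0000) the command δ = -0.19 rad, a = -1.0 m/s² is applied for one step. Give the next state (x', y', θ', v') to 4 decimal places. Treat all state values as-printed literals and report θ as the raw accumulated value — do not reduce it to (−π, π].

x' = -5.5000 + 5.0000·cos(1.2384)·0.2 = -5.1737
y' = -17.8000 + 5.0000·sin(1.2384)·0.2 = -16.8547
θ' = 1.2384 + (5.0000/2.0)·tan(-0.19)·0.2 = 1.1422
v' = 5.0000 − 1.0000·0.2 = 4.8000

(-5.1737, -16.8547, 1.1422, 4.8000)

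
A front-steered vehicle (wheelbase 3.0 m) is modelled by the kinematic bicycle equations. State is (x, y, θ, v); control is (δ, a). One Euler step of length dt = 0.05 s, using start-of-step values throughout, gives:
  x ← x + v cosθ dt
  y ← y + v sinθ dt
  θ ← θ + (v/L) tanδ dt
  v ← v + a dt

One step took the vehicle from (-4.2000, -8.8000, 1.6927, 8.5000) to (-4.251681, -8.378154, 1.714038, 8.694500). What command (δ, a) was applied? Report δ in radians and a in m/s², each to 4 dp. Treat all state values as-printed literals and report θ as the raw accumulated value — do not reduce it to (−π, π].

a = (v'−v)/dt = (0.194500)/0.05 = 3.8900
Δθ = θ'−θ = 0.021338;  (v·dt/L) = 8.5000·0.05/3.0 = 0.141667
tan δ = Δθ·L/(v·dt) = 0.150621  →  δ = 0.1495

δ = 0.1495, a = 3.8900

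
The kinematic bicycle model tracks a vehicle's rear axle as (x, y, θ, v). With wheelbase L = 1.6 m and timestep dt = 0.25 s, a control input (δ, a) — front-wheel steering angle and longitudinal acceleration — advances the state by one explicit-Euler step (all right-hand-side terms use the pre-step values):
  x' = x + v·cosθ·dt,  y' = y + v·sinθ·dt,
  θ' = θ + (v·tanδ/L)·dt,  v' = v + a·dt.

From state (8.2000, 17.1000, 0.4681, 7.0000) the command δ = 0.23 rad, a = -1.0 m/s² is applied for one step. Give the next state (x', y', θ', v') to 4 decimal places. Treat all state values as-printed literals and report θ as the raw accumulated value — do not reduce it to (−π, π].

(9.7617, 17.8896, 0.7242, 6.7500)

x' = 8.2000 + 7.0000·cos(0.4681)·0.25 = 9.7617
y' = 17.1000 + 7.0000·sin(0.4681)·0.25 = 17.8896
θ' = 0.4681 + (7.0000/1.6)·tan(0.23)·0.25 = 0.7242
v' = 7.0000 − 1.0000·0.25 = 6.7500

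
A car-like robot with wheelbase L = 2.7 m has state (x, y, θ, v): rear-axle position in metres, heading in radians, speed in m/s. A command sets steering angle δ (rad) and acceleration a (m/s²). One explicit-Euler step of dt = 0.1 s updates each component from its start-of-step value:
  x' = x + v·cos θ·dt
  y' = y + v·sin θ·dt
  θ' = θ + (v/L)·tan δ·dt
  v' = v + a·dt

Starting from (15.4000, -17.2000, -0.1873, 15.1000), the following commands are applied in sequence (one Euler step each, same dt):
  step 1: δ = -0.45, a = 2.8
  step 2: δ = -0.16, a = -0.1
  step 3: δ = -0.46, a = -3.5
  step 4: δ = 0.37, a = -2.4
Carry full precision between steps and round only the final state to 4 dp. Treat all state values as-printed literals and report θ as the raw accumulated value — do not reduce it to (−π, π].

(20.5864, -20.0728, -0.6157, 14.7800)

after step 1 (δ=-0.45, a=2.8): (16.883591, -17.481172, -0.457453, 15.380000)
after step 2 (δ=-0.16, a=-0.1): (18.263454, -18.160452, -0.549380, 15.370000)
after step 3 (δ=-0.46, a=-3.5): (19.574283, -18.963009, -0.831418, 15.020000)
after step 4 (δ=0.37, a=-2.4): (20.586373, -20.072819, -0.615651, 14.780000)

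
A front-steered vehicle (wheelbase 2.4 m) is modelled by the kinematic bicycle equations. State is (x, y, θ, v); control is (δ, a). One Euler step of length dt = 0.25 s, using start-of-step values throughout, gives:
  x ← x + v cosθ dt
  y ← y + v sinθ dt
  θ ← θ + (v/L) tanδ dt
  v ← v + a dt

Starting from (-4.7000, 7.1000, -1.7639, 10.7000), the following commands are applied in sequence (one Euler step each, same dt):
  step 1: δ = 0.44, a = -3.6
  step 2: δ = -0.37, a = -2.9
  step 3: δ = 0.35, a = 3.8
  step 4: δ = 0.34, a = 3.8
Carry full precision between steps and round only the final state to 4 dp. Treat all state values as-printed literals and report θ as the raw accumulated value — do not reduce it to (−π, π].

after step 1 (δ=0.44, a=-3.6): (-5.213348, 4.474719, -1.239176, 9.800000)
after step 2 (δ=-0.37, a=-2.9): (-4.415688, 2.158205, -1.635120, 9.075000)
after step 3 (δ=0.35, a=3.8): (-4.561520, -0.105853, -1.290054, 10.025000)
after step 4 (δ=0.34, a=3.8): (-3.867115, -2.513983, -0.920656, 10.975000)

(-3.8671, -2.5140, -0.9207, 10.9750)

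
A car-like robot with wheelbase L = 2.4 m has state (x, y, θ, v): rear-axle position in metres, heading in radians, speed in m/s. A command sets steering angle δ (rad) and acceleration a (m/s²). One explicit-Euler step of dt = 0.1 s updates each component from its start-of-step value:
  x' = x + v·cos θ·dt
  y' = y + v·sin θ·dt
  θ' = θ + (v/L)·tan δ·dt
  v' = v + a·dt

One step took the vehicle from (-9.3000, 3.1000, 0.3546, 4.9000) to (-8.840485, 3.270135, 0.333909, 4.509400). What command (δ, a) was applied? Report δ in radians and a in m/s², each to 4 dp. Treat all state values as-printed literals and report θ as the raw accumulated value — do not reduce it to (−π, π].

δ = -0.1010, a = -3.9060

a = (v'−v)/dt = (-0.390600)/0.1 = -3.9060
Δθ = θ'−θ = -0.020691;  (v·dt/L) = 4.9000·0.1/2.4 = 0.204167
tan δ = Δθ·L/(v·dt) = -0.101344  →  δ = -0.1010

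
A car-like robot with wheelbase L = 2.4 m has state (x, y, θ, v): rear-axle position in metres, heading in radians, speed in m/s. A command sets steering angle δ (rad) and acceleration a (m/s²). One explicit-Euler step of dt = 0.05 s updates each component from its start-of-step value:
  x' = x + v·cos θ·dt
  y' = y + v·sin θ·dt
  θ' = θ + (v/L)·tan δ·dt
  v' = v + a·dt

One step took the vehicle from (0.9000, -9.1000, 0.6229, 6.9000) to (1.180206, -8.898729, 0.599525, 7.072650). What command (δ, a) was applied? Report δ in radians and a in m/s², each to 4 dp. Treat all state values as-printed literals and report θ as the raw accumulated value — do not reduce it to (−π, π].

a = (v'−v)/dt = (0.172650)/0.05 = 3.4530
Δθ = θ'−θ = -0.023375;  (v·dt/L) = 6.9000·0.05/2.4 = 0.143750
tan δ = Δθ·L/(v·dt) = -0.162609  →  δ = -0.1612

δ = -0.1612, a = 3.4530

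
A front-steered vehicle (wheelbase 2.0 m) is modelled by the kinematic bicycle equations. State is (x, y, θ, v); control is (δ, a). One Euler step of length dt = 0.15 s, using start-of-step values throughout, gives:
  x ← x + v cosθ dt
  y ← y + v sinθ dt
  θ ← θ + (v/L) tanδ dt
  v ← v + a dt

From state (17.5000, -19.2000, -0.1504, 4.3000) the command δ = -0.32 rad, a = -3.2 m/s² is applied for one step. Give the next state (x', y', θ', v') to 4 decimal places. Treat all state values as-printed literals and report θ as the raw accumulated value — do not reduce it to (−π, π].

x' = 17.5000 + 4.3000·cos(-0.1504)·0.15 = 18.1377
y' = -19.2000 + 4.3000·sin(-0.1504)·0.15 = -19.2966
θ' = -0.1504 + (4.3000/2.0)·tan(-0.32)·0.15 = -0.2573
v' = 4.3000 − 3.2000·0.15 = 3.8200

(18.1377, -19.2966, -0.2573, 3.8200)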